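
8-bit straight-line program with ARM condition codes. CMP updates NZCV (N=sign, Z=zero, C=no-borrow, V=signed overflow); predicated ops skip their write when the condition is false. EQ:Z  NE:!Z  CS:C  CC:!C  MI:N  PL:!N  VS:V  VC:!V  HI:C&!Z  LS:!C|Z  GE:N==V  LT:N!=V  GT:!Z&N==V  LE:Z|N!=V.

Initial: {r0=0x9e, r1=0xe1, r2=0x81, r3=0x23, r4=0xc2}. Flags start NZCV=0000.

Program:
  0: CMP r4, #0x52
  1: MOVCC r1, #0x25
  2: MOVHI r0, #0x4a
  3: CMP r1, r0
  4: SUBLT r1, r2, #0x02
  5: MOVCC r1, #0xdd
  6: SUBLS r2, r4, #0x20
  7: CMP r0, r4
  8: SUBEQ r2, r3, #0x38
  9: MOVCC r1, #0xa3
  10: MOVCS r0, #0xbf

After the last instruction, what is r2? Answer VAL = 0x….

[0] flags=0011 → (cmp)
[1] flags=0011 CC?F → skip
[2] flags=0011 HI?T → r0=0x4a
[3] flags=1010 → (cmp)
[4] flags=1010 LT?T → r1=0x7f
[5] flags=1010 CC?F → skip
[6] flags=1010 LS?F → skip
[7] flags=1001 → (cmp)
[8] flags=1001 EQ?F → skip
[9] flags=1001 CC?T → r1=0xa3
[10] flags=1001 CS?F → skip

VAL = 0x81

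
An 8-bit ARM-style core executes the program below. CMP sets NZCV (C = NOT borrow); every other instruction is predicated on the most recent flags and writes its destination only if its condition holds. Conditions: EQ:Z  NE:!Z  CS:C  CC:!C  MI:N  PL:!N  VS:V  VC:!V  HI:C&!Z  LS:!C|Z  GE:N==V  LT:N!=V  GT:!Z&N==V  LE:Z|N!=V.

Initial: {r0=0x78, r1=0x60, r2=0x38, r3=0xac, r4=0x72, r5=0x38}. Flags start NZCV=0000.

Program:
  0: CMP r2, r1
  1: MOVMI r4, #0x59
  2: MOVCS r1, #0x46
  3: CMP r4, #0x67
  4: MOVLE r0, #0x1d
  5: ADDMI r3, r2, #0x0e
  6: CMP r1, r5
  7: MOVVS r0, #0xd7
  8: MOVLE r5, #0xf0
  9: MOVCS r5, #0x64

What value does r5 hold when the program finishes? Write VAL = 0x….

[0] flags=1000 → (cmp)
[1] flags=1000 MI?T → r4=0x59
[2] flags=1000 CS?F → skip
[3] flags=1000 → (cmp)
[4] flags=1000 LE?T → r0=0x1d
[5] flags=1000 MI?T → r3=0x46
[6] flags=0010 → (cmp)
[7] flags=0010 VS?F → skip
[8] flags=0010 LE?F → skip
[9] flags=0010 CS?T → r5=0x64

VAL = 0x64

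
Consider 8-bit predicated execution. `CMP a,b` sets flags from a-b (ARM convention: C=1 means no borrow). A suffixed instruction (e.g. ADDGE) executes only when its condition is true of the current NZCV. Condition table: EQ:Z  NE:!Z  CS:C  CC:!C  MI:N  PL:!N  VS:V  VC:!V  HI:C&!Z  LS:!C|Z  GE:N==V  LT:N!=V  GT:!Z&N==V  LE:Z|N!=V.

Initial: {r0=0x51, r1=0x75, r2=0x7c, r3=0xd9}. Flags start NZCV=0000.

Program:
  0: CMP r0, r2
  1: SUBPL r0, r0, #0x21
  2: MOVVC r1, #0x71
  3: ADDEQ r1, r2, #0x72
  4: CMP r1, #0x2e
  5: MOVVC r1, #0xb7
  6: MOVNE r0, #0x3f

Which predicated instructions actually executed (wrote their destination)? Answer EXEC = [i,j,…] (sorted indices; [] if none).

0: ✓ CMP  NZCV=1000
1: · SUBPL
2: ✓ MOVVC  r1←0x71
3: · ADDEQ
4: ✓ CMP  NZCV=0010
5: ✓ MOVVC  r1←0xb7
6: ✓ MOVNE  r0←0x3f

EXEC = [2,5,6]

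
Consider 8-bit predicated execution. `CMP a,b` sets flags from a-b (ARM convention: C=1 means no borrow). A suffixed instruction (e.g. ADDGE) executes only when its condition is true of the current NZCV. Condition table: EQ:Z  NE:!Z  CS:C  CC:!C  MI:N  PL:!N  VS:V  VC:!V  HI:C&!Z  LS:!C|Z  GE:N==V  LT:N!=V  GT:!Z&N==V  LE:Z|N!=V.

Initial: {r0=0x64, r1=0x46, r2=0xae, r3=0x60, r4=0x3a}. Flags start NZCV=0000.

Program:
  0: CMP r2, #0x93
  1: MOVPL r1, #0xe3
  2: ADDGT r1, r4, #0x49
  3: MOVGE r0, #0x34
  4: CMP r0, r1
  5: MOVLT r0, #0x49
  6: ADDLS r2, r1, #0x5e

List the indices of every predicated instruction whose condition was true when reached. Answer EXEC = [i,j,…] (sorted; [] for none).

[0] flags=0010 → (cmp)
[1] flags=0010 PL?T → r1=0xe3
[2] flags=0010 GT?T → r1=0x83
[3] flags=0010 GE?T → r0=0x34
[4] flags=1001 → (cmp)
[5] flags=1001 LT?F → skip
[6] flags=1001 LS?T → r2=0xe1

EXEC = [1,2,3,6]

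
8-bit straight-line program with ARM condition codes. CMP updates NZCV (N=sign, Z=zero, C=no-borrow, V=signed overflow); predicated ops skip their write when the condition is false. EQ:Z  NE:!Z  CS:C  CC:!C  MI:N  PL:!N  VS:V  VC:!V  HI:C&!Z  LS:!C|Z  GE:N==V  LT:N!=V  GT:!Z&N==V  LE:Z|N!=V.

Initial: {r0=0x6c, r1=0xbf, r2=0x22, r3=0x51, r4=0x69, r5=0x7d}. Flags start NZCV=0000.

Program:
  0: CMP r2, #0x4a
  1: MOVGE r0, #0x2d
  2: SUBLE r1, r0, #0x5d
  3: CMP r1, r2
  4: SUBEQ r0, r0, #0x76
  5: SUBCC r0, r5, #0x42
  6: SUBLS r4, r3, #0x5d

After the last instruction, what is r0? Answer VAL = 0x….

[0] flags=1000 → (cmp)
[1] flags=1000 GE?F → skip
[2] flags=1000 LE?T → r1=0x0f
[3] flags=1000 → (cmp)
[4] flags=1000 EQ?F → skip
[5] flags=1000 CC?T → r0=0x3b
[6] flags=1000 LS?T → r4=0xf4

VAL = 0x3b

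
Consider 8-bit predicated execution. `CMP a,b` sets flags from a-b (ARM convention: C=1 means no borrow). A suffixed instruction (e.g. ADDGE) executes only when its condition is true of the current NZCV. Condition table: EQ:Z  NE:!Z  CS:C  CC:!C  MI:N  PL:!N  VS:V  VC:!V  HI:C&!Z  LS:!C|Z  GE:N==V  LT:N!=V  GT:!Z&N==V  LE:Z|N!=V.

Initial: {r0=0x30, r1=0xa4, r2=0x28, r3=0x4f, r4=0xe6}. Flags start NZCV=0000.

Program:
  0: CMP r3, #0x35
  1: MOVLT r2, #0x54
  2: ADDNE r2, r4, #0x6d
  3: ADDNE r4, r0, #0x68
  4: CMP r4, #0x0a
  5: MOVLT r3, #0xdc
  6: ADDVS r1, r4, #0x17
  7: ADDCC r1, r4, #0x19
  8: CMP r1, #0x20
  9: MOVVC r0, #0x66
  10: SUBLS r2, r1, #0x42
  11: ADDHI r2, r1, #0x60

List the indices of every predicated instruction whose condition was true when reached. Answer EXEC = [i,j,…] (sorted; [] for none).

0: ✓ CMP  NZCV=0010
1: · MOVLT
2: ✓ ADDNE  r2←0x53
3: ✓ ADDNE  r4←0x98
4: ✓ CMP  NZCV=1010
5: ✓ MOVLT  r3←0xdc
6: · ADDVS
7: · ADDCC
8: ✓ CMP  NZCV=1010
9: ✓ MOVVC  r0←0x66
10: · SUBLS
11: ✓ ADDHI  r2←0x04

EXEC = [2,3,5,9,11]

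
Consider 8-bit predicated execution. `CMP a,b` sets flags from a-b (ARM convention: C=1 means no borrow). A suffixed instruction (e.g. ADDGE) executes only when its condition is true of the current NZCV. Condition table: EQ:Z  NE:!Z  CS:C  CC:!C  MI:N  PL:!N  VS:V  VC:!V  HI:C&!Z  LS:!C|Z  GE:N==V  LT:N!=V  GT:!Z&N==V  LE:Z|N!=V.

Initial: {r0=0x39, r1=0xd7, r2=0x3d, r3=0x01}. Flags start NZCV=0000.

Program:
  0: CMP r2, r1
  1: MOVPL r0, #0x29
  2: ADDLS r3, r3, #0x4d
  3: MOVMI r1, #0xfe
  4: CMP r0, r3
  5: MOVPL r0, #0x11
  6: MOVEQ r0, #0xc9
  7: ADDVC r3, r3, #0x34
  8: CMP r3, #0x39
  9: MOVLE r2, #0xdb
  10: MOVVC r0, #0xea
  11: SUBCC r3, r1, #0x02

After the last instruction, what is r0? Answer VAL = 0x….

0: ✓ CMP  NZCV=0000
1: ✓ MOVPL  r0←0x29
2: ✓ ADDLS  r3←0x4e
3: · MOVMI
4: ✓ CMP  NZCV=1000
5: · MOVPL
6: · MOVEQ
7: ✓ ADDVC  r3←0x82
8: ✓ CMP  NZCV=0011
9: ✓ MOVLE  r2←0xdb
10: · MOVVC
11: · SUBCC

VAL = 0x29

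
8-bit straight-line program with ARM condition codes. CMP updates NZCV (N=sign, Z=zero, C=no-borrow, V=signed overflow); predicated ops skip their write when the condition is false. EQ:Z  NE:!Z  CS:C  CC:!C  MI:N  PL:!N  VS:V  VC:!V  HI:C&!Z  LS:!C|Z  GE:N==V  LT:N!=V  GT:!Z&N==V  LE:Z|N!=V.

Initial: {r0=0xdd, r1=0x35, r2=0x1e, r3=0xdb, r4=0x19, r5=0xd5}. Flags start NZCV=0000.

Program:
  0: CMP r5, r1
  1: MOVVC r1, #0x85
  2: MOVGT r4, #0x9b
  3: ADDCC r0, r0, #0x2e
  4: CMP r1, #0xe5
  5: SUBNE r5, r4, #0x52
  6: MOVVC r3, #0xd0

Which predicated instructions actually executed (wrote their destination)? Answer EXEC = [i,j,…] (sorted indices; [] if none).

EXEC = [1,5,6]

0: ✓ CMP  NZCV=1010
1: ✓ MOVVC  r1←0x85
2: · MOVGT
3: · ADDCC
4: ✓ CMP  NZCV=1000
5: ✓ SUBNE  r5←0xc7
6: ✓ MOVVC  r3←0xd0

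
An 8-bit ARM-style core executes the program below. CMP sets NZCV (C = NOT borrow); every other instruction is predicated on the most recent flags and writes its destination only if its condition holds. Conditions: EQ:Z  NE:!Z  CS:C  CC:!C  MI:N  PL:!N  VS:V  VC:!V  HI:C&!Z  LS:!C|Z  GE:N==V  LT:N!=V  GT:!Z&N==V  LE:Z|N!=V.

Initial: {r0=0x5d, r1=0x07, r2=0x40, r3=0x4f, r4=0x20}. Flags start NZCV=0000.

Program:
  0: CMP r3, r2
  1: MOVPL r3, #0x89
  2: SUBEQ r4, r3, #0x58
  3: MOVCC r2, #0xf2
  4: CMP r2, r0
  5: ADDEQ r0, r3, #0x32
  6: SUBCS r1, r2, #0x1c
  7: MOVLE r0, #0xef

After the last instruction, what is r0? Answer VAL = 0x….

[0] flags=0010 → (cmp)
[1] flags=0010 PL?T → r3=0x89
[2] flags=0010 EQ?F → skip
[3] flags=0010 CC?F → skip
[4] flags=1000 → (cmp)
[5] flags=1000 EQ?F → skip
[6] flags=1000 CS?F → skip
[7] flags=1000 LE?T → r0=0xef

VAL = 0xef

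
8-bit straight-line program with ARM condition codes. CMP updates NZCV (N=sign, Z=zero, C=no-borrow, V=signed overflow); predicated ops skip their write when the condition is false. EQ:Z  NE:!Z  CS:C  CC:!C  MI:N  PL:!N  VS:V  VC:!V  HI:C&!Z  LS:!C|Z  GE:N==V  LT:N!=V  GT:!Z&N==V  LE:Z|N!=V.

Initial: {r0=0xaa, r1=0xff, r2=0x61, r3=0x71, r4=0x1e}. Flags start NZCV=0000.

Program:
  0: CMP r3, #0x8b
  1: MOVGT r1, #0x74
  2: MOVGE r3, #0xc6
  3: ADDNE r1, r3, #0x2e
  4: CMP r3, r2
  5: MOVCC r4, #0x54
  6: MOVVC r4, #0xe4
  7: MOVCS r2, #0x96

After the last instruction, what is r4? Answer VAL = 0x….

[0] flags=1001 → (cmp)
[1] flags=1001 GT?T → r1=0x74
[2] flags=1001 GE?T → r3=0xc6
[3] flags=1001 NE?T → r1=0xf4
[4] flags=0011 → (cmp)
[5] flags=0011 CC?F → skip
[6] flags=0011 VC?F → skip
[7] flags=0011 CS?T → r2=0x96

VAL = 0x1e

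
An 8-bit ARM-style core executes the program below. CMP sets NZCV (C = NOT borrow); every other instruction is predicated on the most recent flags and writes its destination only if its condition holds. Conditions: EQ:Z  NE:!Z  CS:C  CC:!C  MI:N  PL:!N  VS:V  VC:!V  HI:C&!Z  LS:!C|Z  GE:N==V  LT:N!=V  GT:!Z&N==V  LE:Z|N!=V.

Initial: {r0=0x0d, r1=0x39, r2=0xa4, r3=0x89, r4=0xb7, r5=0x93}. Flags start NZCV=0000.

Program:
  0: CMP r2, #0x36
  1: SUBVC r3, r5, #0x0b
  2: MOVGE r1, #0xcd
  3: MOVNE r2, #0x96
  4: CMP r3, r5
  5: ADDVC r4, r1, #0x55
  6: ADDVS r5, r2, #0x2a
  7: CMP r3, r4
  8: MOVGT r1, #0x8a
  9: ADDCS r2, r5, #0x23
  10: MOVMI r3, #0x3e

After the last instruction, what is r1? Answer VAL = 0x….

VAL = 0x39

0: ✓ CMP  NZCV=0011
1: · SUBVC
2: · MOVGE
3: ✓ MOVNE  r2←0x96
4: ✓ CMP  NZCV=1000
5: ✓ ADDVC  r4←0x8e
6: · ADDVS
7: ✓ CMP  NZCV=1000
8: · MOVGT
9: · ADDCS
10: ✓ MOVMI  r3←0x3e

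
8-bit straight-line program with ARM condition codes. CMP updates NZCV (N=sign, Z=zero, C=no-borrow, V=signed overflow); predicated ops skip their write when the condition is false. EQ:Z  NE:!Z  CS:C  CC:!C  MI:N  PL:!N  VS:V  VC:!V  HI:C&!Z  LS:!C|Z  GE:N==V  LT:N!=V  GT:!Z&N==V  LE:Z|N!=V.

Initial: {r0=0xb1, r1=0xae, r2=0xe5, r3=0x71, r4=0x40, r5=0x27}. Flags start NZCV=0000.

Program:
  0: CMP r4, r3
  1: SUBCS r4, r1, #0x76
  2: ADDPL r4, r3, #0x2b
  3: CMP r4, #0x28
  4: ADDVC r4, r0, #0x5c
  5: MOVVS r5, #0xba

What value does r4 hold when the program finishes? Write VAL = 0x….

VAL = 0x0d

0: ✓ CMP  NZCV=1000
1: · SUBCS
2: · ADDPL
3: ✓ CMP  NZCV=0010
4: ✓ ADDVC  r4←0x0d
5: · MOVVS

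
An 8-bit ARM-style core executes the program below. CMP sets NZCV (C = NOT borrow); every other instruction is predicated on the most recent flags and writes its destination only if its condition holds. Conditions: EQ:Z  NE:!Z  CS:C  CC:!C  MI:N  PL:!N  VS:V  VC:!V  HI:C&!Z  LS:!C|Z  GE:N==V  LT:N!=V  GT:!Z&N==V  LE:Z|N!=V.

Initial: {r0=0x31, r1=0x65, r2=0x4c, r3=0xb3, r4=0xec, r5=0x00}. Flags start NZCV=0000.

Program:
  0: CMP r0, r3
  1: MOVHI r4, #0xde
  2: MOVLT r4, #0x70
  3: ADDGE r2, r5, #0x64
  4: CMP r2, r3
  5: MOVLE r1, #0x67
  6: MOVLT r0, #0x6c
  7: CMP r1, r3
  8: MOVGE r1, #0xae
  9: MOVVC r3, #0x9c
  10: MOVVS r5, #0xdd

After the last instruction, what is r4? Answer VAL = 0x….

[0] flags=0000 → (cmp)
[1] flags=0000 HI?F → skip
[2] flags=0000 LT?F → skip
[3] flags=0000 GE?T → r2=0x64
[4] flags=1001 → (cmp)
[5] flags=1001 LE?F → skip
[6] flags=1001 LT?F → skip
[7] flags=1001 → (cmp)
[8] flags=1001 GE?T → r1=0xae
[9] flags=1001 VC?F → skip
[10] flags=1001 VS?T → r5=0xdd

VAL = 0xec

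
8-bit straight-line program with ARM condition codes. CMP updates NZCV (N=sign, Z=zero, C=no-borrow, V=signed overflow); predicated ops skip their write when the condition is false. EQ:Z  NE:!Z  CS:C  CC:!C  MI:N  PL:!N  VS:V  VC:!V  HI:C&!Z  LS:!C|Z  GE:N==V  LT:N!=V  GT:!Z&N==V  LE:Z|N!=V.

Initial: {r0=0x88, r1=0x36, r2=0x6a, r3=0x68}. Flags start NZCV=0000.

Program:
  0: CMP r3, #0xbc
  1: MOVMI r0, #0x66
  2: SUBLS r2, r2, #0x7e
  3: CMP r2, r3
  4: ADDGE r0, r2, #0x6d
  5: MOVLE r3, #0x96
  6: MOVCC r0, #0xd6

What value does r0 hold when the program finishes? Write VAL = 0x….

VAL = 0x66

[0] flags=1001 → (cmp)
[1] flags=1001 MI?T → r0=0x66
[2] flags=1001 LS?T → r2=0xec
[3] flags=1010 → (cmp)
[4] flags=1010 GE?F → skip
[5] flags=1010 LE?T → r3=0x96
[6] flags=1010 CC?F → skip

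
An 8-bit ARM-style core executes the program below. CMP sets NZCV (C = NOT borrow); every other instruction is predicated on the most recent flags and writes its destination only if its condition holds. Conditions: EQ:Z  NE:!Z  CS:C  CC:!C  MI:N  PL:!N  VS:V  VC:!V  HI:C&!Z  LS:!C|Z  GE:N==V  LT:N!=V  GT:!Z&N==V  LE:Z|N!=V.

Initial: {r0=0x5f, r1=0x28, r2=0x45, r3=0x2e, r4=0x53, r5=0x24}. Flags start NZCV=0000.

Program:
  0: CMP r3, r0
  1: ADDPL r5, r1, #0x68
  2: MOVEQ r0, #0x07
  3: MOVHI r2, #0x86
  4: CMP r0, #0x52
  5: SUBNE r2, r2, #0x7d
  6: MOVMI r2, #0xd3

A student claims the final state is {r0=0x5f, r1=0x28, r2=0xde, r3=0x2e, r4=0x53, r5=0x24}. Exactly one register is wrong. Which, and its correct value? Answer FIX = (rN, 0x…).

[0] flags=1000 → (cmp)
[1] flags=1000 PL?F → skip
[2] flags=1000 EQ?F → skip
[3] flags=1000 HI?F → skip
[4] flags=0010 → (cmp)
[5] flags=0010 NE?T → r2=0xc8
[6] flags=0010 MI?F → skip

FIX = (r2, 0xc8)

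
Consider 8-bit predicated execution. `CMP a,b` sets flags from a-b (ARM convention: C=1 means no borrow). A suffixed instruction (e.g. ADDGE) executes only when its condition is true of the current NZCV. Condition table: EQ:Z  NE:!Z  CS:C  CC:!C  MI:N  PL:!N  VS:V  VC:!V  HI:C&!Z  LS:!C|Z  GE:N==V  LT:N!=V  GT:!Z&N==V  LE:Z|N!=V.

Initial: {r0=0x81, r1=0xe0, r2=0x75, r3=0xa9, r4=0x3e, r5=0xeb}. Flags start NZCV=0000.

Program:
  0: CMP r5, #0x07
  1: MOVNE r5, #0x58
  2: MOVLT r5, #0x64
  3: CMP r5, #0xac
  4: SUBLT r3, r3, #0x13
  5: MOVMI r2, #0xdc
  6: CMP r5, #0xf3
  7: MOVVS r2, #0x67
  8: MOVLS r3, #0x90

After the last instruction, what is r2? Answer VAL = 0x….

VAL = 0xdc

[0] flags=1010 → (cmp)
[1] flags=1010 NE?T → r5=0x58
[2] flags=1010 LT?T → r5=0x64
[3] flags=1001 → (cmp)
[4] flags=1001 LT?F → skip
[5] flags=1001 MI?T → r2=0xdc
[6] flags=0000 → (cmp)
[7] flags=0000 VS?F → skip
[8] flags=0000 LS?T → r3=0x90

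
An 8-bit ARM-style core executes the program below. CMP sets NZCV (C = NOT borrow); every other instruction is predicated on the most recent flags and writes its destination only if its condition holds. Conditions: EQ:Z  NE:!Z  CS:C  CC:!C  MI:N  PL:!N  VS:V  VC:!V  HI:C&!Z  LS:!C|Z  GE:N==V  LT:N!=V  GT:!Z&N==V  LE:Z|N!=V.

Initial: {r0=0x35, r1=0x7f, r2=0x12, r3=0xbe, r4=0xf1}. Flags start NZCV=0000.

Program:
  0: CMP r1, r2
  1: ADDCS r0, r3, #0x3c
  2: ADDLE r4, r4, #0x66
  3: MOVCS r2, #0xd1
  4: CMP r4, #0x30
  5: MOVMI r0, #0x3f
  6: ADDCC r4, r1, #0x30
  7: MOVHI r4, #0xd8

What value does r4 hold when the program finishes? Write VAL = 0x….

[0] flags=0010 → (cmp)
[1] flags=0010 CS?T → r0=0xfa
[2] flags=0010 LE?F → skip
[3] flags=0010 CS?T → r2=0xd1
[4] flags=1010 → (cmp)
[5] flags=1010 MI?T → r0=0x3f
[6] flags=1010 CC?F → skip
[7] flags=1010 HI?T → r4=0xd8

VAL = 0xd8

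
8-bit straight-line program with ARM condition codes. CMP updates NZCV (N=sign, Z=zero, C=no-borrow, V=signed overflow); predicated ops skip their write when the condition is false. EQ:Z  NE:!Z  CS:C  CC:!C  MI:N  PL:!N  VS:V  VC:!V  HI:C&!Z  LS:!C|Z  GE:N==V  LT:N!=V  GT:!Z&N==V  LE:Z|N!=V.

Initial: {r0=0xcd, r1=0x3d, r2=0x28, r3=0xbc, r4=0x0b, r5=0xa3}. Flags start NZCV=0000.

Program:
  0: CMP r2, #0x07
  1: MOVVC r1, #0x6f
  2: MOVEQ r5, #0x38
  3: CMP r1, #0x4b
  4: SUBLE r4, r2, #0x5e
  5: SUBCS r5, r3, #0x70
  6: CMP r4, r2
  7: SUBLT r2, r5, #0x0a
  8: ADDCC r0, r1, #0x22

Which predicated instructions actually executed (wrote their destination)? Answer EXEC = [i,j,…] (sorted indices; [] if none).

0: ✓ CMP  NZCV=0010
1: ✓ MOVVC  r1←0x6f
2: · MOVEQ
3: ✓ CMP  NZCV=0010
4: · SUBLE
5: ✓ SUBCS  r5←0x4c
6: ✓ CMP  NZCV=1000
7: ✓ SUBLT  r2←0x42
8: ✓ ADDCC  r0←0x91

EXEC = [1,5,7,8]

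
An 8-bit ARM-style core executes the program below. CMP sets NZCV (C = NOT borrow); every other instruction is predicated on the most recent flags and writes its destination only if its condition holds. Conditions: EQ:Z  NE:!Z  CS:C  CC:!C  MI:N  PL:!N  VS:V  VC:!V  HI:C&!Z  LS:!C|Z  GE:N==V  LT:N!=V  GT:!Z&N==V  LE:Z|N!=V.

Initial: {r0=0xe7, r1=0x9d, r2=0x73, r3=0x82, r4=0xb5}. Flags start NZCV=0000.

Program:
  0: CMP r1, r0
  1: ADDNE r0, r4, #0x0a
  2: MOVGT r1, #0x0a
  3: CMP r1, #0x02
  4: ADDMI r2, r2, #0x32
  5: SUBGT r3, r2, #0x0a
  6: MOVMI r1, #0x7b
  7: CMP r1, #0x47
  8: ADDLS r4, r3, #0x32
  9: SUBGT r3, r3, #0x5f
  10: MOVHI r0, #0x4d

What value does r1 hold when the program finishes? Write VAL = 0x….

VAL = 0x7b

[0] flags=1000 → (cmp)
[1] flags=1000 NE?T → r0=0xbf
[2] flags=1000 GT?F → skip
[3] flags=1010 → (cmp)
[4] flags=1010 MI?T → r2=0xa5
[5] flags=1010 GT?F → skip
[6] flags=1010 MI?T → r1=0x7b
[7] flags=0010 → (cmp)
[8] flags=0010 LS?F → skip
[9] flags=0010 GT?T → r3=0x23
[10] flags=0010 HI?T → r0=0x4d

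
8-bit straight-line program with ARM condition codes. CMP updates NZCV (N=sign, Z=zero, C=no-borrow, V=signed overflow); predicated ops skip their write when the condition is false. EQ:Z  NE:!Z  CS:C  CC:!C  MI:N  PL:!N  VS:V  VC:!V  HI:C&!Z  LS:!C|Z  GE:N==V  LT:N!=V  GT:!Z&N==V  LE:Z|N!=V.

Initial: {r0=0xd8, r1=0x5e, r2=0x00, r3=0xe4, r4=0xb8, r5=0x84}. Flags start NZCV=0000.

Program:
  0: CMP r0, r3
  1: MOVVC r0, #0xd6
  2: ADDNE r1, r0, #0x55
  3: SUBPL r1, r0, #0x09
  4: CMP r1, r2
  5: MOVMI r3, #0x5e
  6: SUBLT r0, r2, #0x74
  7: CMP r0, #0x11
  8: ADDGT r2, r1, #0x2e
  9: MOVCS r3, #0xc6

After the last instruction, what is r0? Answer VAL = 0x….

0: ✓ CMP  NZCV=1000
1: ✓ MOVVC  r0←0xd6
2: ✓ ADDNE  r1←0x2b
3: · SUBPL
4: ✓ CMP  NZCV=0010
5: · MOVMI
6: · SUBLT
7: ✓ CMP  NZCV=1010
8: · ADDGT
9: ✓ MOVCS  r3←0xc6

VAL = 0xd6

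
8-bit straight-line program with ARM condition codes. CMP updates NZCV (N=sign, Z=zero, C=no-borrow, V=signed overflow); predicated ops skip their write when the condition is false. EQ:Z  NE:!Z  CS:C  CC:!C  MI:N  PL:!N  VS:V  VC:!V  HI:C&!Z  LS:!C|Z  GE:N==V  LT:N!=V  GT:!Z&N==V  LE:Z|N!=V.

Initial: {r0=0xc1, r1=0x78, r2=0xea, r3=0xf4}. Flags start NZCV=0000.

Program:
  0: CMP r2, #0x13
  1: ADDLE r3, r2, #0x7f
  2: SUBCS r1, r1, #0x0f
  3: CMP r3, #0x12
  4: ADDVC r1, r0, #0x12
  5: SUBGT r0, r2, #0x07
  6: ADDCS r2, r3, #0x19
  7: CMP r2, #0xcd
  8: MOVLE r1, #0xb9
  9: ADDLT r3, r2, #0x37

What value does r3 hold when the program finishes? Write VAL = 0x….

VAL = 0xb9

0: ✓ CMP  NZCV=1010
1: ✓ ADDLE  r3←0x69
2: ✓ SUBCS  r1←0x69
3: ✓ CMP  NZCV=0010
4: ✓ ADDVC  r1←0xd3
5: ✓ SUBGT  r0←0xe3
6: ✓ ADDCS  r2←0x82
7: ✓ CMP  NZCV=1000
8: ✓ MOVLE  r1←0xb9
9: ✓ ADDLT  r3←0xb9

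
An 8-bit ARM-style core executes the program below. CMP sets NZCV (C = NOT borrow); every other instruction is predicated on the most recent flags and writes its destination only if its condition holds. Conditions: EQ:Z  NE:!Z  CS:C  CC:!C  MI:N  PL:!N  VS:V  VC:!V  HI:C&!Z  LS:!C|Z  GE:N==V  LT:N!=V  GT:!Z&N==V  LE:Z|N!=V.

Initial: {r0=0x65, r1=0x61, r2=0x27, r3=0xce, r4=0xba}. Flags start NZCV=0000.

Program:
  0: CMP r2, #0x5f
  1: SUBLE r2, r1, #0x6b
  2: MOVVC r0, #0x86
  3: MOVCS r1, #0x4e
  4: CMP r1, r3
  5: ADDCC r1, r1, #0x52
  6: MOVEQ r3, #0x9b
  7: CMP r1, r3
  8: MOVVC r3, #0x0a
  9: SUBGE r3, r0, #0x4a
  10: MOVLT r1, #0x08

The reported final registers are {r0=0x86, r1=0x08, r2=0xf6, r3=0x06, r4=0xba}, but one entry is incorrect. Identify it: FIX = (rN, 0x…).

[0] flags=1000 → (cmp)
[1] flags=1000 LE?T → r2=0xf6
[2] flags=1000 VC?T → r0=0x86
[3] flags=1000 CS?F → skip
[4] flags=1001 → (cmp)
[5] flags=1001 CC?T → r1=0xb3
[6] flags=1001 EQ?F → skip
[7] flags=1000 → (cmp)
[8] flags=1000 VC?T → r3=0x0a
[9] flags=1000 GE?F → skip
[10] flags=1000 LT?T → r1=0x08

FIX = (r3, 0x0a)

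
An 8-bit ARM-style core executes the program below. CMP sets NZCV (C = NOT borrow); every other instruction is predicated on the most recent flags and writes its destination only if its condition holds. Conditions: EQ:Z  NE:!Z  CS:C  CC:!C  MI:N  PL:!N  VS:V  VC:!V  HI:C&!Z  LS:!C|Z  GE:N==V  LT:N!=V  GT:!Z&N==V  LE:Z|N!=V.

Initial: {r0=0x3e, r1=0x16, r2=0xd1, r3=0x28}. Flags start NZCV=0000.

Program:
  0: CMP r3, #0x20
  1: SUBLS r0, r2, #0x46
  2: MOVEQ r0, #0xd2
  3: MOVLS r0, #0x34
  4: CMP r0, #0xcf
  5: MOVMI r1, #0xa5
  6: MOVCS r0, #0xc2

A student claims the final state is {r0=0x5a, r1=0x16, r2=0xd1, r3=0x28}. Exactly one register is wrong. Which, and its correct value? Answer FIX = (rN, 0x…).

FIX = (r0, 0x3e)

0: ✓ CMP  NZCV=0010
1: · SUBLS
2: · MOVEQ
3: · MOVLS
4: ✓ CMP  NZCV=0000
5: · MOVMI
6: · MOVCS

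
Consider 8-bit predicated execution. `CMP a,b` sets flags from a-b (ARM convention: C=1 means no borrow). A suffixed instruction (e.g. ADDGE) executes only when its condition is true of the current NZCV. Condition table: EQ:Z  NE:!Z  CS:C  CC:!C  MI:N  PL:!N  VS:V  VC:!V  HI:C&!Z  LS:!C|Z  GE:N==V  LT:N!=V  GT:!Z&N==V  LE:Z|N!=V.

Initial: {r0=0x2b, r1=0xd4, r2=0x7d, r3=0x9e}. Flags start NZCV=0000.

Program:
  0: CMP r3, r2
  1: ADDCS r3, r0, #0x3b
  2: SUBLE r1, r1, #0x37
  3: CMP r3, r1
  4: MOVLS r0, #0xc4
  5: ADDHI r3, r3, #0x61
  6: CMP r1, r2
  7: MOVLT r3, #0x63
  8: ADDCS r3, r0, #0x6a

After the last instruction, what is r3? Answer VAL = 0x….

VAL = 0x2e

[0] flags=0011 → (cmp)
[1] flags=0011 CS?T → r3=0x66
[2] flags=0011 LE?T → r1=0x9d
[3] flags=1001 → (cmp)
[4] flags=1001 LS?T → r0=0xc4
[5] flags=1001 HI?F → skip
[6] flags=0011 → (cmp)
[7] flags=0011 LT?T → r3=0x63
[8] flags=0011 CS?T → r3=0x2e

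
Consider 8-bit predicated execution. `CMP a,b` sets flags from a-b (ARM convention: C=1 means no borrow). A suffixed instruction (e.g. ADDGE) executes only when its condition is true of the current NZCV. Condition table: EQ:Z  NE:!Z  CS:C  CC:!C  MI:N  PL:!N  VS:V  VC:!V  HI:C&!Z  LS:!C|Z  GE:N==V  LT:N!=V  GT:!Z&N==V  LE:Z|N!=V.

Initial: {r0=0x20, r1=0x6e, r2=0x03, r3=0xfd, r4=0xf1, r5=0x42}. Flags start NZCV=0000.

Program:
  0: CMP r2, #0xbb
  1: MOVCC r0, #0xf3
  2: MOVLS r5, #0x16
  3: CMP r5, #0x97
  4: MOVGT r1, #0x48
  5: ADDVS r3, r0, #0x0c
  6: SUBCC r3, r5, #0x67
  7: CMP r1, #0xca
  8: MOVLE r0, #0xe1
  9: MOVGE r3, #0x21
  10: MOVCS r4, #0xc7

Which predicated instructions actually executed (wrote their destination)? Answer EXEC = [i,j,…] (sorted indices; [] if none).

EXEC = [1,2,4,6,9]

0: ✓ CMP  NZCV=0000
1: ✓ MOVCC  r0←0xf3
2: ✓ MOVLS  r5←0x16
3: ✓ CMP  NZCV=0000
4: ✓ MOVGT  r1←0x48
5: · ADDVS
6: ✓ SUBCC  r3←0xaf
7: ✓ CMP  NZCV=0000
8: · MOVLE
9: ✓ MOVGE  r3←0x21
10: · MOVCS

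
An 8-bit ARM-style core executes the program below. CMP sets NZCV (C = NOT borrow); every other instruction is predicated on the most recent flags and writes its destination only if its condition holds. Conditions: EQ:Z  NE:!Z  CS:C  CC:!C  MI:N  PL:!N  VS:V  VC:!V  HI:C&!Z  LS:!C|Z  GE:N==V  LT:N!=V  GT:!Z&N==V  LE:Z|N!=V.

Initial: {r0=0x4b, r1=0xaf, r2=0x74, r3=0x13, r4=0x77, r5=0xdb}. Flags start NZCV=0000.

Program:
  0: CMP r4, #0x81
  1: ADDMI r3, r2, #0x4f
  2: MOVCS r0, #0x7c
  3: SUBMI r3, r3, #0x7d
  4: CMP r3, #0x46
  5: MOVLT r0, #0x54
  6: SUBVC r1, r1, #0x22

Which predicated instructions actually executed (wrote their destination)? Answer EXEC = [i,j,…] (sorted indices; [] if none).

0: ✓ CMP  NZCV=1001
1: ✓ ADDMI  r3←0xc3
2: · MOVCS
3: ✓ SUBMI  r3←0x46
4: ✓ CMP  NZCV=0110
5: · MOVLT
6: ✓ SUBVC  r1←0x8d

EXEC = [1,3,6]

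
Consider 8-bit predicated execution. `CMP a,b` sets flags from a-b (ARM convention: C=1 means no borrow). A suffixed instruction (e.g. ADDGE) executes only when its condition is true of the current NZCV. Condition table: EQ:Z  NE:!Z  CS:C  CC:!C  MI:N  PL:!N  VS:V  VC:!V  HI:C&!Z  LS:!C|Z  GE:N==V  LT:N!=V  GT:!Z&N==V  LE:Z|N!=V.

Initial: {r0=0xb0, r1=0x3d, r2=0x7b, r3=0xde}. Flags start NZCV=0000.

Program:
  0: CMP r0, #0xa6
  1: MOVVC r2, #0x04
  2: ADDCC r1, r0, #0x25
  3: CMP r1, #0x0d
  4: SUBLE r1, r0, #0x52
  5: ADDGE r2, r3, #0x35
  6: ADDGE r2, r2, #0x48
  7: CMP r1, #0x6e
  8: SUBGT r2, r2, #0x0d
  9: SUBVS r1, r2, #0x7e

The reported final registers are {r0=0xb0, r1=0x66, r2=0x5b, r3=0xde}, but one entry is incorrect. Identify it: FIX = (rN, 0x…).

0: ✓ CMP  NZCV=0010
1: ✓ MOVVC  r2←0x04
2: · ADDCC
3: ✓ CMP  NZCV=0010
4: · SUBLE
5: ✓ ADDGE  r2←0x13
6: ✓ ADDGE  r2←0x5b
7: ✓ CMP  NZCV=1000
8: · SUBGT
9: · SUBVS

FIX = (r1, 0x3d)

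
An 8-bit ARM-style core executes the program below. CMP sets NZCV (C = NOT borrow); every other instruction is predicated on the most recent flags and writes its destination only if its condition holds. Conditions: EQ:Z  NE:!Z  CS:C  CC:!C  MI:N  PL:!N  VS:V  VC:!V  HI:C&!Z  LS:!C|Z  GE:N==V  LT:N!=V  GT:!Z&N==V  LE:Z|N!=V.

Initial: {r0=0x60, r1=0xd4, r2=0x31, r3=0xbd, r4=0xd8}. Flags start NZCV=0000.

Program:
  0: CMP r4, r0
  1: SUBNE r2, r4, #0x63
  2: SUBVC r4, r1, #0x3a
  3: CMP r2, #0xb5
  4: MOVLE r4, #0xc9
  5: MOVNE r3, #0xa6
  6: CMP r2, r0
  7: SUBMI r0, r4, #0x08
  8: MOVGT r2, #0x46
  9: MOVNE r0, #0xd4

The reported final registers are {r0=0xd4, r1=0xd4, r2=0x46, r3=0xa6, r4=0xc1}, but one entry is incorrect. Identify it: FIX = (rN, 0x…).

[0] flags=0011 → (cmp)
[1] flags=0011 NE?T → r2=0x75
[2] flags=0011 VC?F → skip
[3] flags=1001 → (cmp)
[4] flags=1001 LE?F → skip
[5] flags=1001 NE?T → r3=0xa6
[6] flags=0010 → (cmp)
[7] flags=0010 MI?F → skip
[8] flags=0010 GT?T → r2=0x46
[9] flags=0010 NE?T → r0=0xd4

FIX = (r4, 0xd8)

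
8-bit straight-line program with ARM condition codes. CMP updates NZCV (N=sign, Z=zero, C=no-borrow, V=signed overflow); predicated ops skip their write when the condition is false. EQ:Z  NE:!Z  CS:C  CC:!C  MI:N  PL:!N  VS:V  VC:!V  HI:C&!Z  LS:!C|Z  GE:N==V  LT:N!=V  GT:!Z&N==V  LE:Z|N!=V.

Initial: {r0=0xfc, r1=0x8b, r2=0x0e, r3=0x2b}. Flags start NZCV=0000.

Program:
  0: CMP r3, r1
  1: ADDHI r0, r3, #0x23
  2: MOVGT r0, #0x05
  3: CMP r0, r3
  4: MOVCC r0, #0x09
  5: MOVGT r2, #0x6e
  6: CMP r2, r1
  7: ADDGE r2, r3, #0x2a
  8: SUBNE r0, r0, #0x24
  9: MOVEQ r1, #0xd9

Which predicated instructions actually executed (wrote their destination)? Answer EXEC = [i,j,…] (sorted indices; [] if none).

EXEC = [2,4,7,8]

[0] flags=1001 → (cmp)
[1] flags=1001 HI?F → skip
[2] flags=1001 GT?T → r0=0x05
[3] flags=1000 → (cmp)
[4] flags=1000 CC?T → r0=0x09
[5] flags=1000 GT?F → skip
[6] flags=1001 → (cmp)
[7] flags=1001 GE?T → r2=0x55
[8] flags=1001 NE?T → r0=0xe5
[9] flags=1001 EQ?F → skip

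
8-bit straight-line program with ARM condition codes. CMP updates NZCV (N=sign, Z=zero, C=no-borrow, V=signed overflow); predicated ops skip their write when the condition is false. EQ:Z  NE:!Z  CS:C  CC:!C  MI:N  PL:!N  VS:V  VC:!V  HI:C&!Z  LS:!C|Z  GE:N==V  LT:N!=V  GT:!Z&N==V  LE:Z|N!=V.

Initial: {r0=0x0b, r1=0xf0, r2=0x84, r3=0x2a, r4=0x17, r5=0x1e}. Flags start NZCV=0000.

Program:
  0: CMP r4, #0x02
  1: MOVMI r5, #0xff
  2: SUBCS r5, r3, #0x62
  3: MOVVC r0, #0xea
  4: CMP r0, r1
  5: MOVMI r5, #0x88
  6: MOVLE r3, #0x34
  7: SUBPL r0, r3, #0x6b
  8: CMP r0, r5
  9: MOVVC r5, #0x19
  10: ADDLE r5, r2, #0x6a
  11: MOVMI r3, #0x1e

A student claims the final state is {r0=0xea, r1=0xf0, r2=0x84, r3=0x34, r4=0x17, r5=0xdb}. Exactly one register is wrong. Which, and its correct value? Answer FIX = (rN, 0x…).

0: ✓ CMP  NZCV=0010
1: · MOVMI
2: ✓ SUBCS  r5←0xc8
3: ✓ MOVVC  r0←0xea
4: ✓ CMP  NZCV=1000
5: ✓ MOVMI  r5←0x88
6: ✓ MOVLE  r3←0x34
7: · SUBPL
8: ✓ CMP  NZCV=0010
9: ✓ MOVVC  r5←0x19
10: · ADDLE
11: · MOVMI

FIX = (r5, 0x19)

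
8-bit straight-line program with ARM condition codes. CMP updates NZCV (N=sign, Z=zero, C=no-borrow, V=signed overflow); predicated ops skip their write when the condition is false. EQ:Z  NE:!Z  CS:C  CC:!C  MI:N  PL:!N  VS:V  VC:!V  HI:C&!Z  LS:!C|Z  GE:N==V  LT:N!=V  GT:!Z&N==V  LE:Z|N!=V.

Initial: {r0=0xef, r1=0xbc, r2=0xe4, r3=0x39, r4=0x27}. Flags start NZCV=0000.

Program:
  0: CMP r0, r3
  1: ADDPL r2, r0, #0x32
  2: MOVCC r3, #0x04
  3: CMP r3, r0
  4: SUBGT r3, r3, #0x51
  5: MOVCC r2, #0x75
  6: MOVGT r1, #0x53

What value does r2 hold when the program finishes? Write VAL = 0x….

VAL = 0x75

0: ✓ CMP  NZCV=1010
1: · ADDPL
2: · MOVCC
3: ✓ CMP  NZCV=0000
4: ✓ SUBGT  r3←0xe8
5: ✓ MOVCC  r2←0x75
6: ✓ MOVGT  r1←0x53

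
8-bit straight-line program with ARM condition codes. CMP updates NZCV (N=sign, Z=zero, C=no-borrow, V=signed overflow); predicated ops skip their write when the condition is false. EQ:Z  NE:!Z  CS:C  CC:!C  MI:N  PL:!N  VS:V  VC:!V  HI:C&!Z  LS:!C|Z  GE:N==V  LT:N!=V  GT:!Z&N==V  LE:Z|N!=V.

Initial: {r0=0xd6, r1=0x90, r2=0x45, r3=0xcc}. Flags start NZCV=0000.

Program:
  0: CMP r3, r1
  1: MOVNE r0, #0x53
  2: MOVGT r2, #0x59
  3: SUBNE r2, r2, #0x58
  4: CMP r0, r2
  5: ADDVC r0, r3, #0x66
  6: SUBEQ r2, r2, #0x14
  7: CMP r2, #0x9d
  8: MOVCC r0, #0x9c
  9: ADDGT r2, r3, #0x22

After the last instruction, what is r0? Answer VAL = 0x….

0: ✓ CMP  NZCV=0010
1: ✓ MOVNE  r0←0x53
2: ✓ MOVGT  r2←0x59
3: ✓ SUBNE  r2←0x01
4: ✓ CMP  NZCV=0010
5: ✓ ADDVC  r0←0x32
6: · SUBEQ
7: ✓ CMP  NZCV=0000
8: ✓ MOVCC  r0←0x9c
9: ✓ ADDGT  r2←0xee

VAL = 0x9c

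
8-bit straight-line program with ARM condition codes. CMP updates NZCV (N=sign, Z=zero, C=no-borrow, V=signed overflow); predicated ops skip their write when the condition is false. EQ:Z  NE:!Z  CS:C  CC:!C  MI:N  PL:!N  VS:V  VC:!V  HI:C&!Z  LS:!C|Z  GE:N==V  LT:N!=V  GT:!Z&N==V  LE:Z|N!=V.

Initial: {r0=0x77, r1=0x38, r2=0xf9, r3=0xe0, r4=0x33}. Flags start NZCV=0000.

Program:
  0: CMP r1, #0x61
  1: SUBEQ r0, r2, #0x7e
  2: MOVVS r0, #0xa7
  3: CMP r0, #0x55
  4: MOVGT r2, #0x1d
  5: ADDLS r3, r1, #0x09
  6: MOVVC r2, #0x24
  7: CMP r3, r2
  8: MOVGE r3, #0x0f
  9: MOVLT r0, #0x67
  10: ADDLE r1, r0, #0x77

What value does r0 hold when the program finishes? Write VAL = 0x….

VAL = 0x67

0: ✓ CMP  NZCV=1000
1: · SUBEQ
2: · MOVVS
3: ✓ CMP  NZCV=0010
4: ✓ MOVGT  r2←0x1d
5: · ADDLS
6: ✓ MOVVC  r2←0x24
7: ✓ CMP  NZCV=1010
8: · MOVGE
9: ✓ MOVLT  r0←0x67
10: ✓ ADDLE  r1←0xde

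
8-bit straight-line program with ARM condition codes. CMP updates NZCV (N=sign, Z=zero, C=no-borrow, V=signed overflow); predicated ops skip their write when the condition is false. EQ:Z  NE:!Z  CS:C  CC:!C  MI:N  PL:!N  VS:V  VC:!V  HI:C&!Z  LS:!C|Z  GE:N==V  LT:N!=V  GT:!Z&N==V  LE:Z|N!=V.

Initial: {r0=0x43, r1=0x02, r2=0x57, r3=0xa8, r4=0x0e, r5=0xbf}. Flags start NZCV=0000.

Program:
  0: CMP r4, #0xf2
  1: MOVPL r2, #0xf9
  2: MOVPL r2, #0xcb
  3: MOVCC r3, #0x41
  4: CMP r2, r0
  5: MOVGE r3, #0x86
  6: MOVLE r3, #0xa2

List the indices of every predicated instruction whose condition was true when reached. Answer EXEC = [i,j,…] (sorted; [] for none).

[0] flags=0000 → (cmp)
[1] flags=0000 PL?T → r2=0xf9
[2] flags=0000 PL?T → r2=0xcb
[3] flags=0000 CC?T → r3=0x41
[4] flags=1010 → (cmp)
[5] flags=1010 GE?F → skip
[6] flags=1010 LE?T → r3=0xa2

EXEC = [1,2,3,6]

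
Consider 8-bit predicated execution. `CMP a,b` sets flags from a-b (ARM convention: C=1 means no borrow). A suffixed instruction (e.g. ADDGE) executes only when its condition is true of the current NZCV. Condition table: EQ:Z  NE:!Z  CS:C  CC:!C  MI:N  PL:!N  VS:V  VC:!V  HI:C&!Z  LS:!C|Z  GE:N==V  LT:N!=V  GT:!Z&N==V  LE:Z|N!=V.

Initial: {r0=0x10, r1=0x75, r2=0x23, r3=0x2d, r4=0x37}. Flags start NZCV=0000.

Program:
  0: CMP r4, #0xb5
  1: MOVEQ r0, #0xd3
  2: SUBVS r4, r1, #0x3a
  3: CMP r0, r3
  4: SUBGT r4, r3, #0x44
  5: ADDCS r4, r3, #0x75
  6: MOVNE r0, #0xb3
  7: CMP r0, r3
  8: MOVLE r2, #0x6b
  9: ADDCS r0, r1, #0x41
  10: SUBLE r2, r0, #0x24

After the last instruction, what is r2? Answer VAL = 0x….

[0] flags=1001 → (cmp)
[1] flags=1001 EQ?F → skip
[2] flags=1001 VS?T → r4=0x3b
[3] flags=1000 → (cmp)
[4] flags=1000 GT?F → skip
[5] flags=1000 CS?F → skip
[6] flags=1000 NE?T → r0=0xb3
[7] flags=1010 → (cmp)
[8] flags=1010 LE?T → r2=0x6b
[9] flags=1010 CS?T → r0=0xb6
[10] flags=1010 LE?T → r2=0x92

VAL = 0x92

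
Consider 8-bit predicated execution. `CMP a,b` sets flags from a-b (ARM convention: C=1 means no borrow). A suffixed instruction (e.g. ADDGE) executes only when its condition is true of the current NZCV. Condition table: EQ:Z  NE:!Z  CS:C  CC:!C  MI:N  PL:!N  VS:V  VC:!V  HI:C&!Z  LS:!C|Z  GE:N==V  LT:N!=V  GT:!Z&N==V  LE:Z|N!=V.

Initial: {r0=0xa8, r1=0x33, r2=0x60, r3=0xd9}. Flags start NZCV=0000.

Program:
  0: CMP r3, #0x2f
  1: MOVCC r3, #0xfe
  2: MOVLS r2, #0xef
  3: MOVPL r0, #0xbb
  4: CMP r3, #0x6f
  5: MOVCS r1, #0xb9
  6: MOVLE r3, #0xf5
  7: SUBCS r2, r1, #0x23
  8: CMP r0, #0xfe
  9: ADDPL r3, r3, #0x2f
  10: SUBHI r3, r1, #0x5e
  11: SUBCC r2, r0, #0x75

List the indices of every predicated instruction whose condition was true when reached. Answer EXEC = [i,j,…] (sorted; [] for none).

0: ✓ CMP  NZCV=1010
1: · MOVCC
2: · MOVLS
3: · MOVPL
4: ✓ CMP  NZCV=0011
5: ✓ MOVCS  r1←0xb9
6: ✓ MOVLE  r3←0xf5
7: ✓ SUBCS  r2←0x96
8: ✓ CMP  NZCV=1000
9: · ADDPL
10: · SUBHI
11: ✓ SUBCC  r2←0x33

EXEC = [5,6,7,11]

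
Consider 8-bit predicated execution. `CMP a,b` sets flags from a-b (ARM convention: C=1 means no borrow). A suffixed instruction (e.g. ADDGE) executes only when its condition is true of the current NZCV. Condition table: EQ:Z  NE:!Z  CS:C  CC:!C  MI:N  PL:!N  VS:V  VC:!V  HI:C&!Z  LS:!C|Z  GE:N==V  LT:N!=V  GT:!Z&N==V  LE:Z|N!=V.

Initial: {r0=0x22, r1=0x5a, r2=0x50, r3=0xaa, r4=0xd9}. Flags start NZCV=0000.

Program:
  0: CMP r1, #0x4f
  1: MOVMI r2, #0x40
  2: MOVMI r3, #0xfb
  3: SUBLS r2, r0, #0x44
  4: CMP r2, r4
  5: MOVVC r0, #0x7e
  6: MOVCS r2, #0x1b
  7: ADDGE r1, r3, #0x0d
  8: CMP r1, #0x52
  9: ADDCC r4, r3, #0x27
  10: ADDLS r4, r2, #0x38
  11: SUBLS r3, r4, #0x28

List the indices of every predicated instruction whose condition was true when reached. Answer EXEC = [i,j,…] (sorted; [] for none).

EXEC = [5,7]

0: ✓ CMP  NZCV=0010
1: · MOVMI
2: · MOVMI
3: · SUBLS
4: ✓ CMP  NZCV=0000
5: ✓ MOVVC  r0←0x7e
6: · MOVCS
7: ✓ ADDGE  r1←0xb7
8: ✓ CMP  NZCV=0011
9: · ADDCC
10: · ADDLS
11: · SUBLS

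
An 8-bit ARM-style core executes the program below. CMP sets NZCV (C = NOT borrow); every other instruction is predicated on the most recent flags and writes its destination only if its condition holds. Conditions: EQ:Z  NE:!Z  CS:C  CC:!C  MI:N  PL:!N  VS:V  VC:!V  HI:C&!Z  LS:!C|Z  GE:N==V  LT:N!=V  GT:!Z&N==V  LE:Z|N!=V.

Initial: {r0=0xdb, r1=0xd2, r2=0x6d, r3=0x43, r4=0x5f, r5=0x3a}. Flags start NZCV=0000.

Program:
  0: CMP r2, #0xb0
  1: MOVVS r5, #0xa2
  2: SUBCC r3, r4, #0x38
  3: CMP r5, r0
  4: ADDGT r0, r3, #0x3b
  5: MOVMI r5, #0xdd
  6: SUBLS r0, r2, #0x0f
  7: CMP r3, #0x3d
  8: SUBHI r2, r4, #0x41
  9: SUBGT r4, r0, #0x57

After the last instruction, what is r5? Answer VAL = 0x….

VAL = 0xdd

[0] flags=1001 → (cmp)
[1] flags=1001 VS?T → r5=0xa2
[2] flags=1001 CC?T → r3=0x27
[3] flags=1000 → (cmp)
[4] flags=1000 GT?F → skip
[5] flags=1000 MI?T → r5=0xdd
[6] flags=1000 LS?T → r0=0x5e
[7] flags=1000 → (cmp)
[8] flags=1000 HI?F → skip
[9] flags=1000 GT?F → skip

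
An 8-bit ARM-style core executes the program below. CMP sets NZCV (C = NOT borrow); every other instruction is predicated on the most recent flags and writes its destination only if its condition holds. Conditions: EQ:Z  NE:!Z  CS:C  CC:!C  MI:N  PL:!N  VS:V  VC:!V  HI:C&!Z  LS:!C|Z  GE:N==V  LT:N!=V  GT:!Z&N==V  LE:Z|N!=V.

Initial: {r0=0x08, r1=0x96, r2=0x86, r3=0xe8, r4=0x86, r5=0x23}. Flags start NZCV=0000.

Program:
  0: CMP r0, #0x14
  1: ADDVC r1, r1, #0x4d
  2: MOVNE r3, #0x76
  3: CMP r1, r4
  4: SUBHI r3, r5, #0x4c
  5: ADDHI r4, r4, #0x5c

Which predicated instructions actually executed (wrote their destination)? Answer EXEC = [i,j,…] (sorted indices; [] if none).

EXEC = [1,2,4,5]

0: ✓ CMP  NZCV=1000
1: ✓ ADDVC  r1←0xe3
2: ✓ MOVNE  r3←0x76
3: ✓ CMP  NZCV=0010
4: ✓ SUBHI  r3←0xd7
5: ✓ ADDHI  r4←0xe2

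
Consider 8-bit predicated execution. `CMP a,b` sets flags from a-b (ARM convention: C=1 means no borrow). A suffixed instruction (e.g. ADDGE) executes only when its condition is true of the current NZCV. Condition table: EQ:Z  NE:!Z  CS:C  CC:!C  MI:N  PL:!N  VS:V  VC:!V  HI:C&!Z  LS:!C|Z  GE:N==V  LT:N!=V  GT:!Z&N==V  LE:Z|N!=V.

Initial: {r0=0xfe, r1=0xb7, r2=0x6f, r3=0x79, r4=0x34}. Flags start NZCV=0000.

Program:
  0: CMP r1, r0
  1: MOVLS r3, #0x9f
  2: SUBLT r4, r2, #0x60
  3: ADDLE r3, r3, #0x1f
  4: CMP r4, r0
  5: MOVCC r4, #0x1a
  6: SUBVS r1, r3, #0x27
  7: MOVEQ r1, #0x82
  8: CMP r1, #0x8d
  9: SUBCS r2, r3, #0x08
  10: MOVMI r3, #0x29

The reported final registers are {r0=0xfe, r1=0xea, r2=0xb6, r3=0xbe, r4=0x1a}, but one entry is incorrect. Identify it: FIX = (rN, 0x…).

0: ✓ CMP  NZCV=1000
1: ✓ MOVLS  r3←0x9f
2: ✓ SUBLT  r4←0x0f
3: ✓ ADDLE  r3←0xbe
4: ✓ CMP  NZCV=0000
5: ✓ MOVCC  r4←0x1a
6: · SUBVS
7: · MOVEQ
8: ✓ CMP  NZCV=0010
9: ✓ SUBCS  r2←0xb6
10: · MOVMI

FIX = (r1, 0xb7)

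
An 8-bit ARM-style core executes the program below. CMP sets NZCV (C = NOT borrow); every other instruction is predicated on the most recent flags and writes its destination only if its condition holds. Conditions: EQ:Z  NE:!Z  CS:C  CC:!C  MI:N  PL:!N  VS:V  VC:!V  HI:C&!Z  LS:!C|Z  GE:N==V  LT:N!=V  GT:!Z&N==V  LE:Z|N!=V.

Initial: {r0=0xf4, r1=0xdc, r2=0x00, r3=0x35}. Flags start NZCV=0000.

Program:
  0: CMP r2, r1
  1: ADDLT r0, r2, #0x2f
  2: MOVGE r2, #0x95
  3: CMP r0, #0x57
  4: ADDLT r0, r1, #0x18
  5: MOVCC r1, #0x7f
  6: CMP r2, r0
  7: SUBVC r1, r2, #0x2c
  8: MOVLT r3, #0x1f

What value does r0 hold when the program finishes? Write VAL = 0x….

VAL = 0xf4

0: ✓ CMP  NZCV=0000
1: · ADDLT
2: ✓ MOVGE  r2←0x95
3: ✓ CMP  NZCV=1010
4: ✓ ADDLT  r0←0xf4
5: · MOVCC
6: ✓ CMP  NZCV=1000
7: ✓ SUBVC  r1←0x69
8: ✓ MOVLT  r3←0x1f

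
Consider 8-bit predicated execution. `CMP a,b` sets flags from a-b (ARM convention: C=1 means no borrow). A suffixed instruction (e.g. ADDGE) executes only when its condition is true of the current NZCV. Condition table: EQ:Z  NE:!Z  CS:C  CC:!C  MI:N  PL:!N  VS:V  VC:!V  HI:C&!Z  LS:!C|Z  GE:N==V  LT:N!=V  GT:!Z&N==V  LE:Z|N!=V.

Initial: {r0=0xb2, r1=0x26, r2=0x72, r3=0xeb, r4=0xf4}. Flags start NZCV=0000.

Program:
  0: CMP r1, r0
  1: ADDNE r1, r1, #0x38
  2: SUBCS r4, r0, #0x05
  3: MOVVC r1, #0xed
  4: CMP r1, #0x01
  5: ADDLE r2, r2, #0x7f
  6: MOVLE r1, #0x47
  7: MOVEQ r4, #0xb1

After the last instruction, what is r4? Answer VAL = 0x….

[0] flags=0000 → (cmp)
[1] flags=0000 NE?T → r1=0x5e
[2] flags=0000 CS?F → skip
[3] flags=0000 VC?T → r1=0xed
[4] flags=1010 → (cmp)
[5] flags=1010 LE?T → r2=0xf1
[6] flags=1010 LE?T → r1=0x47
[7] flags=1010 EQ?F → skip

VAL = 0xf4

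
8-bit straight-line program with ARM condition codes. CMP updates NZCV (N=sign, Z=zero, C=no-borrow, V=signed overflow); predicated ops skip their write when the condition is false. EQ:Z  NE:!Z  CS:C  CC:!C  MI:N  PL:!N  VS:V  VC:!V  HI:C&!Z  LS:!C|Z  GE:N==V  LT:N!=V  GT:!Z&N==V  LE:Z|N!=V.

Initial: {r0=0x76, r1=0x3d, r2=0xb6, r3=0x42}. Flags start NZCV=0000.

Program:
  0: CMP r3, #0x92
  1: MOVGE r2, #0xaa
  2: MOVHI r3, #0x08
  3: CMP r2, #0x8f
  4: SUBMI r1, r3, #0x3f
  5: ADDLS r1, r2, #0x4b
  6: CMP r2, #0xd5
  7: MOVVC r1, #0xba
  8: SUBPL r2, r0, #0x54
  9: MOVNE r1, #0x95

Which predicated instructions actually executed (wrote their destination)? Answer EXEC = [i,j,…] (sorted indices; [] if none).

EXEC = [1,7,9]

[0] flags=1001 → (cmp)
[1] flags=1001 GE?T → r2=0xaa
[2] flags=1001 HI?F → skip
[3] flags=0010 → (cmp)
[4] flags=0010 MI?F → skip
[5] flags=0010 LS?F → skip
[6] flags=1000 → (cmp)
[7] flags=1000 VC?T → r1=0xba
[8] flags=1000 PL?F → skip
[9] flags=1000 NE?T → r1=0x95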